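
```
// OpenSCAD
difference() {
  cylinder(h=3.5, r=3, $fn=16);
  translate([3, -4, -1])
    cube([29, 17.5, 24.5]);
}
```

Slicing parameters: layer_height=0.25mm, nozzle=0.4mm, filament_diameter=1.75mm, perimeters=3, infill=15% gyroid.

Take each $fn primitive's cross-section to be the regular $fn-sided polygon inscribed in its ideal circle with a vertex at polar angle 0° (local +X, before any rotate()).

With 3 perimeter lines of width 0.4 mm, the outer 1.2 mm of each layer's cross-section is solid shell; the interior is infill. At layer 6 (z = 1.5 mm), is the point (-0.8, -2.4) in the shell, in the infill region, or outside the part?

At z = 1.5 mm: the r=3 cylinder contributes a regular 16-gon of circumradius 3; the cube at (3, -4) is present — its section is the full 29×17.5 rectangle; Subtracting the remaining from the first: starting from the r=3 cylinder, the 29×17.5 cube at (3, -4) misses the remaining region (no effect) — 1 connected region. Overall, the cross-section is a single solid region. The nearest boundary edge runs (-0.00, -3.00)→(-1.15, -2.77); distance from the point to it = 0.43 mm. The point is inside the cross-section, 0.43 mm from the nearest boundary — within the 1.2 mm shell band (3 × 0.4).

shell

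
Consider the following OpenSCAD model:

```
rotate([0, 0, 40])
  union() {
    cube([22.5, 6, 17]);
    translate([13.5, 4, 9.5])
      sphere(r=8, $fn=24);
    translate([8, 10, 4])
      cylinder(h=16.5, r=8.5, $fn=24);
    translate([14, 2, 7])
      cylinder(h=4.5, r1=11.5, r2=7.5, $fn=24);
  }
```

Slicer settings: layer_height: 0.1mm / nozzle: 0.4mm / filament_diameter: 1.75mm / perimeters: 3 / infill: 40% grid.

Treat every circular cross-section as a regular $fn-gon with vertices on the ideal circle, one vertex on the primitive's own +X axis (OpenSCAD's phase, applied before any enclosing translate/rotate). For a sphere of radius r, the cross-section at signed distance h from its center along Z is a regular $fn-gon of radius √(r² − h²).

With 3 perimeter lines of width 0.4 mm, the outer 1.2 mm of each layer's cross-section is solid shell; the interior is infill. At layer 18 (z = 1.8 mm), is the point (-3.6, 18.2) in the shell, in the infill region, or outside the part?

At z = 1.8 mm: the cube (footprint 22.5×6) is included at this height; the r=8 sphere at (13.5, 4) slices to a regular 24-gon of circumradius 2.170 (√(r²−h²) with h=7.7 from center); the cylinder at (8, 10) is absent (z outside [4, 20.5]); the cone at (14, 2) is not intersected at this z (z outside [7, 11.5]); Combining (union): the regions partially overlap (shared area 14.46 mm²), so overlapping operands fuse into one piece — 1 connected region; (rotated 40° about Z; rotation is an isometry so areas/perimeters/island counts are preserved). Overall, the cross-section is a single solid region. Undo the 40° rotation: the query point maps to (8.941, 16.256) in the un-rotated model frame. The nearest boundary edge runs (0.00, 6.00)→(12.71, 6.00); distance from the point to it = 10.26 mm. The point is not inside any of the regions above, so it lies outside the cross-section (10.26 mm from the nearest boundary).

outside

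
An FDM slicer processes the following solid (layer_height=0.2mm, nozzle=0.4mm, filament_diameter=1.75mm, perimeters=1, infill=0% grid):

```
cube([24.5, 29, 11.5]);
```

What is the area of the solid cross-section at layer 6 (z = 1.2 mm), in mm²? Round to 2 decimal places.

At z = 1.2 mm: the 24.5×29 cube contributes its full rectangle (area 710.50 mm²). Overall, the cross-section is a single solid region. Net area = 710.50 mm².

710.50 mm²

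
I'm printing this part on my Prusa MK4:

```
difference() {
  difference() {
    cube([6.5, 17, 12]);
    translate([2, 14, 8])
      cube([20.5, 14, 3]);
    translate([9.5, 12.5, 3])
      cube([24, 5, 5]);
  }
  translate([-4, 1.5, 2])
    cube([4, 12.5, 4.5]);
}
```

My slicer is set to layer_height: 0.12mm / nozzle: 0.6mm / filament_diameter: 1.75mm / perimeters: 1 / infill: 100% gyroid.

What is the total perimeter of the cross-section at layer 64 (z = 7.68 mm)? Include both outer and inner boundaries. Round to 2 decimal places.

At z = 7.68 mm: the cube (footprint 6.5×17) is included at this height (perimeter 47.00 mm); the cube at (2, 14) is absent (z outside [8, 11]); the cube at (9.5, 12.5) (footprint 24×5) is included at this height (perimeter 58.00 mm); Taking the first minus the rest: starting from the 6.5×17 cube, the 24×5 cube at (9.5, 12.5) misses the remaining region (no effect) — boundary = 47.00 mm; the cube at (-4, 1.5) is not intersected at this z (z outside [2, 6.5]); Taking the first minus the rest: none of the subtracted shapes is present at this height, so that combined region is unchanged — boundary = 47.00 mm. Overall, the cross-section is a single solid region. Total boundary length (outer) = 47.00 mm.

47.00 mm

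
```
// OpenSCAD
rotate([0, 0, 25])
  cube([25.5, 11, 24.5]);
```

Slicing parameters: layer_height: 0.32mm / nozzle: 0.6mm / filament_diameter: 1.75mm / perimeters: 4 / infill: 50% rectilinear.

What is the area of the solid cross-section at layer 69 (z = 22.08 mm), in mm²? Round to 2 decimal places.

280.50 mm²

At z = 22.08 mm: the cube (footprint 25.5×11) is included at this height (area 280.50 mm²); (rotated 25° about Z; rotation is an isometry so areas/perimeters/island counts are preserved). Overall, the cross-section is a single solid region. Net area = 280.50 mm².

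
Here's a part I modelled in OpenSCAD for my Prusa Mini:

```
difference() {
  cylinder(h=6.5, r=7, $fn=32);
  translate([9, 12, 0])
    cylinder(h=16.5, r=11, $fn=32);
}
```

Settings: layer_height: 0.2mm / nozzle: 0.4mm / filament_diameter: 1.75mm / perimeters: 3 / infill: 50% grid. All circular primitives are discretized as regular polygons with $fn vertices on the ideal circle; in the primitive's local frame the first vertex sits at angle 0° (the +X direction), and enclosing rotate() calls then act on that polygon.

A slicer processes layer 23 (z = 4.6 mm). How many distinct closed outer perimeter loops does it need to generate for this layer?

1

At z = 4.6 mm: the cylinder: section is a regular 32-gon, circumradius r=7; the r=11 cylinder at (9, 12) gives a regular 32-gon of circumradius 11 (constant along its height); After the difference (first − rest): starting from the r=7 cylinder, the r=11 cylinder at (9, 12) partially overlaps it — only the 19.04 mm² overlap (of its 377.69 mm²) is removed, clipping the outline — 1 connected region. The result has 1 disconnected region.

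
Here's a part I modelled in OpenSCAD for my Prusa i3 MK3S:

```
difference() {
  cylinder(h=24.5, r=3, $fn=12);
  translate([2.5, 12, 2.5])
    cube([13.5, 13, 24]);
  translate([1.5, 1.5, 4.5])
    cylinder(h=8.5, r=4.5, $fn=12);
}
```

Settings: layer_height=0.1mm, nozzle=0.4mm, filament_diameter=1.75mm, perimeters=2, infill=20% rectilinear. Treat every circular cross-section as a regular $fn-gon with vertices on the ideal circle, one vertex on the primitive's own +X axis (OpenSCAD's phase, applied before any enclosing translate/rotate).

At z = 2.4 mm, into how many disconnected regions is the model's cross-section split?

At z = 2.4 mm: the r=3 cylinder contributes a regular 12-gon of circumradius 3; the cube at (2.5, 12) is absent (z outside [2.5, 26.5]); the cylinder at (1.5, 1.5) does not reach this height (z outside [4.5, 13]); After the difference (first − rest): none of the subtracted shapes is present at this height, so the r=3 cylinder is unchanged — 1 connected region. The result has 1 disconnected region.

1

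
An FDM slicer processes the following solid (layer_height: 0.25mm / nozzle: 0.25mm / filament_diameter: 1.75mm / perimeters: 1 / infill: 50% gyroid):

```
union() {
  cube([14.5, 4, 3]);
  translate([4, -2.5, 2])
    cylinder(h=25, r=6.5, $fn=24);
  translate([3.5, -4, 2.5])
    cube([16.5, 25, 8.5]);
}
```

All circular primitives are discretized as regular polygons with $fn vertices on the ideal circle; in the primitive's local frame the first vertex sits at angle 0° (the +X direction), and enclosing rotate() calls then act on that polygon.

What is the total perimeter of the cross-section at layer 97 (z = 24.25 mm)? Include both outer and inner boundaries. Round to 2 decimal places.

At z = 24.25 mm: the cube is absent (z outside [0, 3]); the cylinder at (4, -2.5): section is a regular 24-gon, circumradius r=6.5 (perimeter = 2·24·6.500·sin(180°/24) = 40.72 mm); the cube at (3.5, -4) is absent (z outside [2.5, 11]); Taking the union: only the r=6.5 cylinder at (4, -2.5) is present, so the union is just that shape — boundary = 40.72 mm. Overall, the cross-section is a single solid region. Total boundary length (outer) = 40.72 mm.

40.72 mm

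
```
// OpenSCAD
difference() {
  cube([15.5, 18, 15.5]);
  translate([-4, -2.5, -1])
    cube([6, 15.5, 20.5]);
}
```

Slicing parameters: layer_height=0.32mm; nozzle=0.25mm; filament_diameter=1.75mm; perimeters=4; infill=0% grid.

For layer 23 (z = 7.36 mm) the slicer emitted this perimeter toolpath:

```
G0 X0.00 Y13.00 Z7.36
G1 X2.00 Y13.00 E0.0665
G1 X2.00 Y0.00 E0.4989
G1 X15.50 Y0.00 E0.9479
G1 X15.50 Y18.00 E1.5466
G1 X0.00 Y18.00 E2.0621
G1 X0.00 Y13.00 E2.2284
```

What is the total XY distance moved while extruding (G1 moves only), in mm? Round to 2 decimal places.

Sum the Euclidean lengths of each G1 segment: total = 67.00 mm.

67.00 mm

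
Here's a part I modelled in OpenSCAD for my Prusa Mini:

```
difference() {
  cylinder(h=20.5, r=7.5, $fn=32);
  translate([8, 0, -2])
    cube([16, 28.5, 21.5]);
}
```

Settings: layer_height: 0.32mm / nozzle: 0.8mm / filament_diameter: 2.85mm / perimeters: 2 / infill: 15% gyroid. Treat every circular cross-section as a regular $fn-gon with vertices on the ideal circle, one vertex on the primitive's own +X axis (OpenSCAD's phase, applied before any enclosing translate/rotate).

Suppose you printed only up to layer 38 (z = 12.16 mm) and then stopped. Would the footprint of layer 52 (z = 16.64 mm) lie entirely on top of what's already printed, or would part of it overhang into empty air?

entirely on top

Compare the two slices. At z = 12.16: the r=7.5 cylinder contributes a regular 32-gon of circumradius 7.5 (area = (32/2)·7.500²·sin(360°/32) = 175.58 mm²); the cube at (8, 0) (footprint 16×28.5) is included at this height (area 456.00 mm²); Subtracting the remaining from the first: starting from the r=7.5 cylinder (175.58 mm²), the 16×28.5 cube at (8, 0) misses the remaining region (no effect) — area = 175.58 mm². At z = 16.64: the r=7.5 cylinder contributes a regular 32-gon of circumradius 7.5 (area = (32/2)·7.500²·sin(360°/32) = 175.58 mm²); the cube at (8, 0) is present — its section is the full 16×28.5 rectangle (area 456.00 mm²); Subtracting the remaining from the first: starting from the r=7.5 cylinder (175.58 mm²), the 16×28.5 cube at (8, 0) misses the remaining region (no effect) — area = 175.58 mm². Checking containment: the cross-section at z = 16.64 is a subset of the cross-section at z = 12.16.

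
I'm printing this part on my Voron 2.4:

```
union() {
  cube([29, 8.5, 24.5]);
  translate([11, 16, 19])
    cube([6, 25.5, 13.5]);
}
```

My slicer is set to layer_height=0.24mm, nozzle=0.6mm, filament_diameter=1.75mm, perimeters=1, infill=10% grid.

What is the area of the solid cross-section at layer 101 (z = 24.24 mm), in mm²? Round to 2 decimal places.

399.50 mm²

At z = 24.24 mm: the cube is present — its section is the full 29×8.5 rectangle (area 246.50 mm²); the 6×25.5 cube at (11, 16) contributes its full rectangle (area 153.00 mm²); Merging all regions: the 2 present regions are separate (no shared area or edge), so areas and boundary lengths simply add and each stays a separate island — area = 399.50 mm². Overall, the cross-section has 2 separate islands. Net area = 399.50 mm².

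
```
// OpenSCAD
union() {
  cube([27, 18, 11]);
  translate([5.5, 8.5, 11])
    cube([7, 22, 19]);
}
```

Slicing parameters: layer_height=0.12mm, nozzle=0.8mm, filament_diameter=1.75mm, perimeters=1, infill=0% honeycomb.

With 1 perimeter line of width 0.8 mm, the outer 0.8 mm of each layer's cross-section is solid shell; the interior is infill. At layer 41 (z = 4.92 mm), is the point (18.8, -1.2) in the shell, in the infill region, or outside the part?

At z = 4.92 mm: the 27×18 cube contributes its full rectangle; the cube at (5.5, 8.5) is absent (z outside [11, 30]); Taking the union: only the 27×18 cube is present, so the union is just that shape — 1 connected region. Overall, the cross-section is a single solid region. The nearest boundary edge runs (0.00, 0.00)→(27.00, 0.00); distance from the point to it = 1.20 mm. The point is not inside any of the regions above, so it lies outside the cross-section (1.20 mm from the nearest boundary).

outside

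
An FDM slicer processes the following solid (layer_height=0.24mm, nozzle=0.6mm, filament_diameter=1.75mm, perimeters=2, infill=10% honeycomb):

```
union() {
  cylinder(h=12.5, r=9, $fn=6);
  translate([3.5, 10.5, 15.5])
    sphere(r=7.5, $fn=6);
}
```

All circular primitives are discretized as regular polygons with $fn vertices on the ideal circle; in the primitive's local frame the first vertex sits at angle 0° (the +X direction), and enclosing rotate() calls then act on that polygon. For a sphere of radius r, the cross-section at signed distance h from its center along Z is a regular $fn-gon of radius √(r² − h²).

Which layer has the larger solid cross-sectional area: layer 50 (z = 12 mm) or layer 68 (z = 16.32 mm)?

layer 50 (z = 12 mm)

Layer 50 (z = 12): the r=9 cylinder contributes a regular 6-gon of circumradius 9 (area = (6/2)·9.000²·sin(360°/6) = 210.44 mm²); the sphere at (3.5, 10.5): section is a regular 6-gon, circumradius = √(r²−h²) = √(7.5²−3.5²) = 6.633 (area = (6/2)·6.633²·sin(360°/6) = 114.32 mm²); Merging all regions: the regions partially overlap — summed areas 324.76 mm² minus the doubly-counted overlap 18.45 mm² gives 306.31 mm² — area = 306.31 mm². So its area = 306.31 mm². Layer 68 (z = 16.32): the cylinder is absent (z outside [0, 12.5]); the r=7.5 sphere at (3.5, 10.5) contributes a regular 6-gon of circumradius √(7.5²−0.82²) = 7.455 (area = (6/2)·7.455²·sin(360°/6) = 144.39 mm²); Combining (union): only the r=7.5 sphere at (3.5, 10.5) is present, so the union is just that shape — area = 144.39 mm². So its area = 144.39 mm². Layer 50 is larger (306.31 vs 144.39 mm²).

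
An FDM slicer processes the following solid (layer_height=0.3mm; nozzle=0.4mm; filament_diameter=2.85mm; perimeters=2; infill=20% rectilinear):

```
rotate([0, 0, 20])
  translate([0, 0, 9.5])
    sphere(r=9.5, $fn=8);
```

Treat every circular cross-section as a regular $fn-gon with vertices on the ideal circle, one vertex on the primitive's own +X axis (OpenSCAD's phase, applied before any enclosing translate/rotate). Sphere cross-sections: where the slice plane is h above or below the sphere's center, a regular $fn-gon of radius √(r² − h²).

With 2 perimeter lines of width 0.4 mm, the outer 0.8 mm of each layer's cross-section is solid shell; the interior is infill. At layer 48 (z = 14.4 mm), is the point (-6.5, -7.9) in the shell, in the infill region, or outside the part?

At z = 14.4 mm: the r=9.5 sphere slices to a regular 8-gon of circumradius 8.139 (√(r²−h²) with h=4.9 from center); (whole slice rotated 20° about Z — lengths, areas and connectivity unchanged). Overall, the cross-section is a single solid region. Undo the 20° rotation: the query point maps to (-8.810, -5.200) in the un-rotated model frame. The nearest boundary edge runs (-8.14, 0.00)→(-5.75, -5.75); distance from the point to it = 2.61 mm. The point is not inside any of the regions above, so it lies outside the cross-section (2.61 mm from the nearest boundary).

outside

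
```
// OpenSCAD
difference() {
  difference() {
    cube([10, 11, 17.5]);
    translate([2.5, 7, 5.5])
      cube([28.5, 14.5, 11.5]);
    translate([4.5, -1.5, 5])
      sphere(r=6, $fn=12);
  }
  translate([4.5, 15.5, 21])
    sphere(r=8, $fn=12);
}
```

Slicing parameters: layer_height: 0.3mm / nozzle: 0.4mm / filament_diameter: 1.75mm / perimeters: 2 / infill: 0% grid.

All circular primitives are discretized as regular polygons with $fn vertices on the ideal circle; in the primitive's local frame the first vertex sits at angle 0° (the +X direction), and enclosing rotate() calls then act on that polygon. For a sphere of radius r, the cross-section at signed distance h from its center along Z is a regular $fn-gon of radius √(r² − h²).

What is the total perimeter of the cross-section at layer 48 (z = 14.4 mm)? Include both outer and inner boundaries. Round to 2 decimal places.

At z = 14.4 mm: the 10×11 cube contributes its full rectangle (perimeter 42.00 mm); the 28.5×14.5 cube at (2.5, 7) contributes its full rectangle (perimeter 86.00 mm); the sphere at (4.5, -1.5) is absent (|z−center|=9.400 > r=6); Taking the first minus the rest: starting from the 10×11 cube, the 28.5×14.5 cube at (2.5, 7) partially overlaps it — only the 30.00 mm² overlap (of its 413.25 mm²) is removed, clipping the outline — boundary = 42.00 mm; the sphere at (4.5, 15.5): section is a regular 12-gon, circumradius = √(r²−h²) = √(8²−6.6²) = 4.521 (perimeter = 2·12·4.521·sin(180°/12) = 28.08 mm); Taking the first minus the rest: starting from the result so far, the r=8 sphere at (4.5, 15.5) misses the remaining region (no effect) — boundary = 42.00 mm. Overall, the cross-section is a single solid region. Total boundary length (outer) = 42.00 mm.

42.00 mm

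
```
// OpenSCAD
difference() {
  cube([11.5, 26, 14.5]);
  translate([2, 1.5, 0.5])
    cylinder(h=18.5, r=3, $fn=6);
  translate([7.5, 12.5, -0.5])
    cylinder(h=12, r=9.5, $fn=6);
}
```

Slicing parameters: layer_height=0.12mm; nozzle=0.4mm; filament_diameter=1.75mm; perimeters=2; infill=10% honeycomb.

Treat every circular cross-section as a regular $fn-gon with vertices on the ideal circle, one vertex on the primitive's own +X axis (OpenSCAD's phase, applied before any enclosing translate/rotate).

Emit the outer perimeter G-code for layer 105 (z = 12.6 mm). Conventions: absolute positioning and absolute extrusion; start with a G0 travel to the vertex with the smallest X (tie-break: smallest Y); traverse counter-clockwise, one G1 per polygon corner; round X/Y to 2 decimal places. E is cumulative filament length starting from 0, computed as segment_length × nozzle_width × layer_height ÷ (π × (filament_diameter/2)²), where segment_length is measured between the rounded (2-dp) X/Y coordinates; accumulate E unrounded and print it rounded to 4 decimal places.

At z = 12.6 mm: the 11.5×26 cube contributes its full rectangle; the r=3 cylinder at (2, 1.5) gives a regular 6-gon of circumradius 3 (constant along its height); the cylinder at (7.5, 12.5) is absent (z outside [-0.5, 11.5]); Subtracting the remaining from the first: starting from the 11.5×26 cube, the r=3 cylinder at (2, 1.5) partially overlaps it — only the 17.68 mm² overlap (of its 23.38 mm²) is removed, clipping the outline — 1 connected region. The outline is a single polygon with 8 vertices. Extrusion per mm of travel: 0.4 × 0.12 / (π × 0.875²) = 0.019956. Accumulating E over each segment gives final E = 1.5242.

G0 X0.00 Y3.23 Z12.60
G1 X0.50 Y4.10 E0.0200
G1 X3.50 Y4.10 E0.0799
G1 X5.00 Y1.50 E0.1398
G1 X4.13 Y0.00 E0.1744
G1 X11.50 Y0.00 E0.3215
G1 X11.50 Y26.00 E0.8403
G1 X0.00 Y26.00 E1.0698
G1 X0.00 Y3.23 E1.5242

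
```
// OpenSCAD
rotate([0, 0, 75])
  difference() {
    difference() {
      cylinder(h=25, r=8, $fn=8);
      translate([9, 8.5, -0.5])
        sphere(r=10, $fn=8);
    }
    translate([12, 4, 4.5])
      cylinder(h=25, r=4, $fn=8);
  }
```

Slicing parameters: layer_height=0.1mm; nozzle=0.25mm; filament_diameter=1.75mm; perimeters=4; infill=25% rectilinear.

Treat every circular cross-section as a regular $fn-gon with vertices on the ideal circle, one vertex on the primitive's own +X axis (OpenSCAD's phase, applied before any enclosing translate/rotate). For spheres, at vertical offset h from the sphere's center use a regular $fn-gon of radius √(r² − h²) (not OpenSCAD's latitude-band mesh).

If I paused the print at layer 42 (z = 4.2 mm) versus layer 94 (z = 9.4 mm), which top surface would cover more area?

layer 94 (z = 9.4 mm)

Layer 42 (z = 4.2): the r=8 cylinder gives a regular 8-gon of circumradius 8 (constant along its height) (area = (8/2)·8.000²·sin(360°/8) = 181.02 mm²); the r=10 sphere at (9, 8.5) contributes a regular 8-gon of circumradius √(10²−4.7²) = 8.827 (area = (8/2)·8.827²·sin(360°/8) = 220.36 mm²); Subtracting the remaining from the first: starting from the r=8 cylinder (181.02 mm²), the r=10 sphere at (9, 8.5) partially overlaps it — only the 23.90 mm² overlap (of its 220.36 mm²) is removed, clipping the outline — area = 157.12 mm²; the cylinder at (12, 4) is absent (z outside [4.5, 29.5]); Subtracting the remaining from the first: none of the subtracted shapes is present at this height, so that combined region is unchanged — area = 157.12 mm²; (rotated 75° about Z; rotation is an isometry so areas/perimeters/island counts are preserved). So its area = 157.12 mm². Layer 94 (z = 9.4): the r=8 cylinder contributes a regular 8-gon of circumradius 8 (area = (8/2)·8.000²·sin(360°/8) = 181.02 mm²); the r=10 sphere at (9, 8.5) contributes a regular 8-gon of circumradius √(10²−9.9²) = 1.411 (area = (8/2)·1.411²·sin(360°/8) = 5.63 mm²); Subtracting the remaining from the first: starting from the r=8 cylinder (181.02 mm²), the r=10 sphere at (9, 8.5) misses the remaining region (no effect) — area = 181.02 mm²; the cylinder at (12, 4): section is a regular 8-gon, circumradius r=4 (area = (8/2)·4.000²·sin(360°/8) = 45.25 mm²); Taking the first minus the rest: starting from the result so far (181.02 mm²), the r=4 cylinder at (12, 4) misses the remaining region (no effect) — area = 181.02 mm²; (rotated 75° about Z; rotation is an isometry so areas/perimeters/island counts are preserved). So its area = 181.02 mm². Layer 94 is larger (181.02 vs 157.12 mm²).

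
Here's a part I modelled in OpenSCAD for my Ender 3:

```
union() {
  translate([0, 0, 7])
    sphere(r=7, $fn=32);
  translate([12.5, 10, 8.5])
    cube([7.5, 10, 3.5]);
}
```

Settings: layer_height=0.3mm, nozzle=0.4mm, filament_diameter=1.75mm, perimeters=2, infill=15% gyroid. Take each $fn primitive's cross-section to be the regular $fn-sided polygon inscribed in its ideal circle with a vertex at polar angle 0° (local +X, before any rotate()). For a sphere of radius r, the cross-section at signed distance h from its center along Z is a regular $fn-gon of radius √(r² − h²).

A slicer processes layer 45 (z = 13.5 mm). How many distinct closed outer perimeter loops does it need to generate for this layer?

At z = 13.5 mm: the r=7 sphere slices to a regular 32-gon of circumradius 2.598 (√(r²−h²) with h=6.5 from center); the cube at (12.5, 10) is not intersected at this z (z outside [8.5, 12]); Merging all regions: only the r=7 sphere is present, so the union is just that shape — 1 connected region. The result has 1 disconnected region.

1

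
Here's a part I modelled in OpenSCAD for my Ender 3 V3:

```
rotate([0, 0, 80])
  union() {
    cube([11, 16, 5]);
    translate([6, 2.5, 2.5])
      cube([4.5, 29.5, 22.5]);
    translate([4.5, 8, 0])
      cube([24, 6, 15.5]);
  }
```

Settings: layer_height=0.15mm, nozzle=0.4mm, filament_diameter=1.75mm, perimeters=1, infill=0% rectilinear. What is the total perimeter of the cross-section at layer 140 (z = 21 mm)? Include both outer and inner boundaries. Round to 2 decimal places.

68.00 mm

At z = 21 mm: the cube is not intersected at this z (z outside [0, 5]); the cube at (6, 2.5) is present — its section is the full 4.5×29.5 rectangle (perimeter 68.00 mm); the cube at (4.5, 8) is not intersected at this z (z outside [0, 15.5]); Combining (union): only the 4.5×29.5 cube at (6, 2.5) is present, so the union is just that shape — boundary = 68.00 mm; (rotated 80° about Z; rotation is an isometry so areas/perimeters/island counts are preserved). Overall, the cross-section is a single solid region. Total boundary length (outer) = 68.00 mm.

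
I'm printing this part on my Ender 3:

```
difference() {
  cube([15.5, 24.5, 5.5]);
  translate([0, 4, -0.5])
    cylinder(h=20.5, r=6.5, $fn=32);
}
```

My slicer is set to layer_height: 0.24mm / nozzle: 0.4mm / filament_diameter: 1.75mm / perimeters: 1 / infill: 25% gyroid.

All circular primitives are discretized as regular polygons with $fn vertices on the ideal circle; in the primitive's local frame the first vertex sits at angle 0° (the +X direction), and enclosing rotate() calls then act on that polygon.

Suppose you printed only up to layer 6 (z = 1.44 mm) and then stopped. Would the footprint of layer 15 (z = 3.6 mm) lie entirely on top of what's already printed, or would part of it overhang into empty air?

Compare the two slices. At z = 1.44: the cube is present — its section is the full 15.5×24.5 rectangle (area 379.75 mm²); the r=6.5 cylinder at (0, 4) contributes a regular 32-gon of circumradius 6.5 (area = (32/2)·6.500²·sin(360°/32) = 131.88 mm²); Taking the first minus the rest: starting from the 15.5×24.5 cube (379.75 mm²), the r=6.5 cylinder at (0, 4) partially overlaps it — only the 57.13 mm² overlap (of its 131.88 mm²) is removed, clipping the outline — area = 322.62 mm². At z = 3.6: the 15.5×24.5 cube contributes its full rectangle (area 379.75 mm²); the r=6.5 cylinder at (0, 4) contributes a regular 32-gon of circumradius 6.5 (area = (32/2)·6.500²·sin(360°/32) = 131.88 mm²); After the difference (first − rest): starting from the 15.5×24.5 cube (379.75 mm²), the r=6.5 cylinder at (0, 4) partially overlaps it — only the 57.13 mm² overlap (of its 131.88 mm²) is removed, clipping the outline — area = 322.62 mm². Checking containment: the cross-section at z = 3.6 is a subset of the cross-section at z = 1.44.

entirely on top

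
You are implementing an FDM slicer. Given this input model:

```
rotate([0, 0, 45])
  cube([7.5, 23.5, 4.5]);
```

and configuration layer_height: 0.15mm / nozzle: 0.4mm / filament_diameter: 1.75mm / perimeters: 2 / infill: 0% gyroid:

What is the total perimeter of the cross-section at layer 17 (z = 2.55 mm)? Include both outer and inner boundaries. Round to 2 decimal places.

At z = 2.55 mm: the cube (footprint 7.5×23.5) is included at this height (perimeter 62.00 mm); (rotated 45° about Z; rotation is an isometry so areas/perimeters/island counts are preserved). Overall, the cross-section is a single solid region. Total boundary length (outer) = 62.00 mm.

62.00 mm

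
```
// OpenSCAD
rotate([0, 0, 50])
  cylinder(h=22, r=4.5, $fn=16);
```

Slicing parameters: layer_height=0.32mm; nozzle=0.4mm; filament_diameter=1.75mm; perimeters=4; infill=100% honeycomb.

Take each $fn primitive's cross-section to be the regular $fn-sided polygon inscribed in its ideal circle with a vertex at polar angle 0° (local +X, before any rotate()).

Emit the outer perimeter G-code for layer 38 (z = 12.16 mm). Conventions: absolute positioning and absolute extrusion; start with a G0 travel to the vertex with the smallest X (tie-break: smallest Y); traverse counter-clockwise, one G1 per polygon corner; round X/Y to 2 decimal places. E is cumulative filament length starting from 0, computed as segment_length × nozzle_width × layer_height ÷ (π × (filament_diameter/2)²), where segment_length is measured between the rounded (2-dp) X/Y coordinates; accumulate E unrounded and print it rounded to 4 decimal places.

At z = 12.16 mm: the cylinder: section is a regular 16-gon, circumradius r=4.5; (rotated 50° about Z; rotation is an isometry so areas/perimeters/island counts are preserved). The outline is a single polygon with 16 vertices. Extrusion per mm of travel: 0.4 × 0.32 / (π × 0.875²) = 0.053216. Accumulating E over each segment gives final E = 1.4945.

G0 X-4.48 Y-0.39 Z12.16
G1 X-3.99 Y-2.08 E0.0936
G1 X-2.89 Y-3.45 E0.1871
G1 X-1.35 Y-4.29 E0.2805
G1 X0.39 Y-4.48 E0.3736
G1 X2.08 Y-3.99 E0.4673
G1 X3.45 Y-2.89 E0.5608
G1 X4.29 Y-1.35 E0.6541
G1 X4.48 Y0.39 E0.7473
G1 X3.99 Y2.08 E0.8409
G1 X2.89 Y3.45 E0.9344
G1 X1.35 Y4.29 E1.0278
G1 X-0.39 Y4.48 E1.1209
G1 X-2.08 Y3.99 E1.2145
G1 X-3.45 Y2.89 E1.3080
G1 X-4.29 Y1.35 E1.4014
G1 X-4.48 Y-0.39 E1.4945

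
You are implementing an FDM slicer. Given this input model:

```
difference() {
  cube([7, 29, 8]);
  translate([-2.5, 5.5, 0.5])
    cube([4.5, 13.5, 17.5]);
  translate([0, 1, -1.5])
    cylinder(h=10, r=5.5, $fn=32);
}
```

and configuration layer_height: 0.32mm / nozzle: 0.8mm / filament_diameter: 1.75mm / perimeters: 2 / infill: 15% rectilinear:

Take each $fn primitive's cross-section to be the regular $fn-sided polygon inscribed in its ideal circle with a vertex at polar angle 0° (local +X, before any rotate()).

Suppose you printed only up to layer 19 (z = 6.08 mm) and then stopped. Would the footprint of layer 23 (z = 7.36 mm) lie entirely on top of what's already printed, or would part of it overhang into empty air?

Compare the two slices. At z = 6.08: the cube is present — its section is the full 7×29 rectangle (area 203.00 mm²); the 4.5×13.5 cube at (-2.5, 5.5) contributes its full rectangle (area 60.75 mm²); the r=5.5 cylinder at (0, 1) contributes a regular 32-gon of circumradius 5.5 (area = (32/2)·5.500²·sin(360°/32) = 94.42 mm²); Taking the first minus the rest: starting from the 7×29 cube (203.00 mm²), the 4.5×13.5 cube at (-2.5, 5.5) partially overlaps it — only the 27.00 mm² overlap (of its 60.75 mm²) is removed, clipping the outline; the r=5.5 cylinder at (0, 1) partially overlaps it — only the 27.34 mm² overlap (of its 94.42 mm²) is removed, clipping the outline — area = 148.66 mm². At z = 7.36: the 7×29 cube contributes its full rectangle (area 203.00 mm²); the 4.5×13.5 cube at (-2.5, 5.5) contributes its full rectangle (area 60.75 mm²); the r=5.5 cylinder at (0, 1) gives a regular 32-gon of circumradius 5.5 (constant along its height) (area = (32/2)·5.500²·sin(360°/32) = 94.42 mm²); Taking the first minus the rest: starting from the 7×29 cube (203.00 mm²), the 4.5×13.5 cube at (-2.5, 5.5) partially overlaps it — only the 27.00 mm² overlap (of its 60.75 mm²) is removed, clipping the outline; the r=5.5 cylinder at (0, 1) partially overlaps it — only the 27.34 mm² overlap (of its 94.42 mm²) is removed, clipping the outline — area = 148.66 mm². Checking containment: the cross-section at z = 7.36 is a subset of the cross-section at z = 6.08.

entirely on top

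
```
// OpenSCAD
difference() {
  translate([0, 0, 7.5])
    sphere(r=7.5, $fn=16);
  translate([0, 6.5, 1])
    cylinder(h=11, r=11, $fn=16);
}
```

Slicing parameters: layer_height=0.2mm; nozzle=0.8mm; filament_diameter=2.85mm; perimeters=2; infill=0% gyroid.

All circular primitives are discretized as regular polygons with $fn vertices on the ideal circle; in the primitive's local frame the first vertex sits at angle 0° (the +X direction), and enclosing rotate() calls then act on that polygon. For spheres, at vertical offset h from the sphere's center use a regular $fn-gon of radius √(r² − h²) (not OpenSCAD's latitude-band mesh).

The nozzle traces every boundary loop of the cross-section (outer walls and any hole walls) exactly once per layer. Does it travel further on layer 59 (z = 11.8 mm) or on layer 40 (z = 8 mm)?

layer 40 (z = 8 mm)

Layer 59 (z = 11.8): the r=7.5 sphere contributes a regular 16-gon of circumradius √(7.5²−4.3²) = 6.145 (perimeter = 2·16·6.145·sin(180°/16) = 38.36 mm); the cylinder at (0, 6.5): section is a regular 16-gon, circumradius r=11 (perimeter = 2·16·11.000·sin(180°/16) = 68.67 mm); Subtracting the remaining from the first: starting from the r=7.5 sphere, the r=11 cylinder at (0, 6.5) partially overlaps it — only the 102.44 mm² overlap (of its 370.44 mm²) is removed, clipping the outline — boundary = 24.10 mm. So its perimeter = 24.10 mm. Layer 40 (z = 8): the r=7.5 sphere contributes a regular 16-gon of circumradius √(7.5²−0.5²) = 7.483 (perimeter = 2·16·7.483·sin(180°/16) = 46.72 mm); the r=11 cylinder at (0, 6.5) gives a regular 16-gon of circumradius 11 (constant along its height) (perimeter = 2·16·11.000·sin(180°/16) = 68.67 mm); Taking the first minus the rest: starting from the r=7.5 sphere, the r=11 cylinder at (0, 6.5) partially overlaps it — only the 136.40 mm² overlap (of its 370.44 mm²) is removed, clipping the outline — boundary = 35.53 mm. So its perimeter = 35.53 mm. Layer 40 is larger (35.53 vs 24.10 mm).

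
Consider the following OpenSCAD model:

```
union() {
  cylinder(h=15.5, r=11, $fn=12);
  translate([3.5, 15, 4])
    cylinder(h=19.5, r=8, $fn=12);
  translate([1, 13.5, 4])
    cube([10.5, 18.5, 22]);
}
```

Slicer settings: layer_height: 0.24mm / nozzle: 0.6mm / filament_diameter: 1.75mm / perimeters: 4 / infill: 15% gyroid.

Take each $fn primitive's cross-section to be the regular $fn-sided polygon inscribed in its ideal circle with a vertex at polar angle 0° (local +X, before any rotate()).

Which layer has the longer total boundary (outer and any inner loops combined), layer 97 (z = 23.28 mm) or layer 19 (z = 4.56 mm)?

Layer 97 (z = 23.28): the cylinder is not intersected at this z (z outside [0, 15.5]); the cylinder at (3.5, 15): section is a regular 12-gon, circumradius r=8 (perimeter = 2·12·8.000·sin(180°/12) = 49.69 mm); the cube at (1, 13.5) is present — its section is the full 10.5×18.5 rectangle (perimeter 58.00 mm); Combining (union): the regions partially overlap (shared area 82.61 mm²), so the edge portions inside another operand are dropped and the merged outline is re-measured after clipping — boundary = 72.20 mm. So its perimeter = 72.20 mm. Layer 19 (z = 4.56): the cylinder: section is a regular 12-gon, circumradius r=11 (perimeter = 2·12·11.000·sin(180°/12) = 68.33 mm); the r=8 cylinder at (3.5, 15) gives a regular 12-gon of circumradius 8 (constant along its height) (perimeter = 2·12·8.000·sin(180°/12) = 49.69 mm); the cube at (1, 13.5) is present — its section is the full 10.5×18.5 rectangle (perimeter 58.00 mm); Taking the union: the regions partially overlap (shared area 104.49 mm²), so the edge portions inside another operand are dropped and the merged outline is re-measured after clipping — boundary = 118.86 mm. So its perimeter = 118.86 mm. Layer 19 is larger (118.86 vs 72.20 mm).

layer 19 (z = 4.56 mm)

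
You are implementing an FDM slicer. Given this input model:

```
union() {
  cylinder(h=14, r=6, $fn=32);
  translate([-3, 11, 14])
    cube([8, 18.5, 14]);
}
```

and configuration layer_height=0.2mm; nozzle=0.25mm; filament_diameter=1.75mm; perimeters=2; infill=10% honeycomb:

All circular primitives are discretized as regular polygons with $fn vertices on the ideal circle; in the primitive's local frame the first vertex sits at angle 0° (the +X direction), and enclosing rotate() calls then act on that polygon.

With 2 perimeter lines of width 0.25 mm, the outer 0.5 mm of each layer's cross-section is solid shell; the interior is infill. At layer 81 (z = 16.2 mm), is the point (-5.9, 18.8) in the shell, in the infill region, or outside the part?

At z = 16.2 mm: the cylinder is absent (z outside [0, 14]); the 8×18.5 cube at (-3, 11) contributes its full rectangle; Combining (union): only the 8×18.5 cube at (-3, 11) is present, so the union is just that shape — 1 connected region. Overall, the cross-section is a single solid region. The nearest boundary edge runs (-3.00, 29.50)→(-3.00, 11.00); distance from the point to it = 2.90 mm. The point is not inside any of the regions above, so it lies outside the cross-section (2.90 mm from the nearest boundary).

outside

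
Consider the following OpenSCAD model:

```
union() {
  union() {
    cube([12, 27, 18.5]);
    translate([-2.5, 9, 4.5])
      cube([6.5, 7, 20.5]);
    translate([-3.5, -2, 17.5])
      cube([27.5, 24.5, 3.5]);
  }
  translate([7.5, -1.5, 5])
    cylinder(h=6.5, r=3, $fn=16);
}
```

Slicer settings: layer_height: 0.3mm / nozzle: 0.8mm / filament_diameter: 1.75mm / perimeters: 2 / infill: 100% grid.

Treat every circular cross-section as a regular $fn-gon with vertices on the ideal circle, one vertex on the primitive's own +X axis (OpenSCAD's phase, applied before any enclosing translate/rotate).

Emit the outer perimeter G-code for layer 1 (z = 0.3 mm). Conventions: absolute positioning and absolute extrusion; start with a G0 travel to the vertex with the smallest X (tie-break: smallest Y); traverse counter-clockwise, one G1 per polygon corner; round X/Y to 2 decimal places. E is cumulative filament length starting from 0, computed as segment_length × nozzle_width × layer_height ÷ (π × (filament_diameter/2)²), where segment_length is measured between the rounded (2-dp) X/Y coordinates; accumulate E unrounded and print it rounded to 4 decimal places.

G0 X0.00 Y0.00 Z0.30
G1 X12.00 Y0.00 E1.1974
G1 X12.00 Y27.00 E3.8914
G1 X0.00 Y27.00 E5.0888
G1 X0.00 Y0.00 E7.7829

At z = 0.3 mm: the cube (footprint 12×27) is included at this height; the cube at (-2.5, 9) is not intersected at this z (z outside [4.5, 25]); the cube at (-3.5, -2) is absent (z outside [17.5, 21]); Taking the union: only the 12×27 cube is present, so the union is just that shape — 1 connected region; the cylinder at (7.5, -1.5) is absent (z outside [5, 11.5]); Merging all regions: only the result so far is present, so the union is just that shape — 1 connected region. The outline is a single polygon with 4 vertices. Extrusion per mm of travel: 0.8 × 0.3 / (π × 0.875²) = 0.099780. Accumulating E over each segment gives final E = 7.7829.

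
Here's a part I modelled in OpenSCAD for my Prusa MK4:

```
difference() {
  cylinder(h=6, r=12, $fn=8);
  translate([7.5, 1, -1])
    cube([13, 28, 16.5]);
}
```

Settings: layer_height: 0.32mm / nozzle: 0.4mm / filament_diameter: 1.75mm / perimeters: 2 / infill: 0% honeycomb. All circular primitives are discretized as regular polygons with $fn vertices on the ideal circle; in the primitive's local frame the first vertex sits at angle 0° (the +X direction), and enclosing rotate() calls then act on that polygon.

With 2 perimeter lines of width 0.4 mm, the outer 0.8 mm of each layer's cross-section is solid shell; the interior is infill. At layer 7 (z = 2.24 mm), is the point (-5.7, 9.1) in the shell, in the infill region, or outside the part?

At z = 2.24 mm: the r=12 cylinder gives a regular 8-gon of circumradius 12 (constant along its height); the cube at (7.5, 1) (footprint 13×28) is included at this height; After the difference (first − rest): starting from the r=12 cylinder, the 13×28 cube at (7.5, 1) partially overlaps it — only the 19.18 mm² overlap (of its 364.00 mm²) is removed, clipping the outline — 1 connected region. Overall, the cross-section is a single solid region. The nearest boundary edge runs (-8.49, 8.49)→(0.00, 12.00); distance from the point to it = 0.50 mm. The point is inside the cross-section, 0.50 mm from the nearest boundary — within the 0.8 mm shell band (2 × 0.4).

shell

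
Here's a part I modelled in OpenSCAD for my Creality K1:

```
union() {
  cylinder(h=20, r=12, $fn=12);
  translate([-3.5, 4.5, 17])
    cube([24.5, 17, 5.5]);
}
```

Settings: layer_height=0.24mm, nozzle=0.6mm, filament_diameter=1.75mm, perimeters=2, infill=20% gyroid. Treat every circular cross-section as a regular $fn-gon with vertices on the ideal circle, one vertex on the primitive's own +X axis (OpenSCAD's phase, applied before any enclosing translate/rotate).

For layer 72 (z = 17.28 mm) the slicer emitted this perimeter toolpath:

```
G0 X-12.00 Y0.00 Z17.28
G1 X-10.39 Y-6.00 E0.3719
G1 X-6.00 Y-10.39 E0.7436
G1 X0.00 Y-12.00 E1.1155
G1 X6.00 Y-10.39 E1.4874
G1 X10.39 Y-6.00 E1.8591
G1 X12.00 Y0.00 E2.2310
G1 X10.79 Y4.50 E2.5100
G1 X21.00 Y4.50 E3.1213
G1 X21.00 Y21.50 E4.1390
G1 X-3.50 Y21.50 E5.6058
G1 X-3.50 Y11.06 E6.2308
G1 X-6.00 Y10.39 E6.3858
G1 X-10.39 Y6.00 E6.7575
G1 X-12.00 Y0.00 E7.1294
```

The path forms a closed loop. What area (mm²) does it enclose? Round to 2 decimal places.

767.10 mm²

Apply the shoelace formula to the sequence of (X, Y) vertices; enclosed area = 767.10 mm².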